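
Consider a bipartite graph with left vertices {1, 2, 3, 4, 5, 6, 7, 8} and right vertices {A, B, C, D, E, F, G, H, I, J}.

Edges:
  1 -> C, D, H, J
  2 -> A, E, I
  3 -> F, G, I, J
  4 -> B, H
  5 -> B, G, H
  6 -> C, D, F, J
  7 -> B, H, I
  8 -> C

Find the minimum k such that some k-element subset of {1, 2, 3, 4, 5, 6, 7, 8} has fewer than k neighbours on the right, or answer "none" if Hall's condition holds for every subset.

A matching saturating every left vertex exists, for instance 1→D, 2→E, 3→G, 4→H, 5→B, 6→J, 7→I, 8→C.
By Hall's marriage theorem, this means |N(S)| ≥ |S| for every subset S, so no violating subset exists.

none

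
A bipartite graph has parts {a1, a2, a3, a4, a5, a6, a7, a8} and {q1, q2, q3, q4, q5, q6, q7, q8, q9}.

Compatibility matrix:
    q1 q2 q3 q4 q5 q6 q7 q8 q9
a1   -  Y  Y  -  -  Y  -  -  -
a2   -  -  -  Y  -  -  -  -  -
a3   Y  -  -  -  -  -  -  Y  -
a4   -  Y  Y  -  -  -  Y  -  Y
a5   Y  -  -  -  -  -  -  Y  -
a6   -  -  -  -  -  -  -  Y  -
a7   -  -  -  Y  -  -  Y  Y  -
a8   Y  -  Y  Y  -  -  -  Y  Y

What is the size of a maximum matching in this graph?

7

For example, pair a1–q6, a2–q4, a3–q1, a4–q2, a5–q8, a7–q7, a8–q9.
The set {a3, a5, a6} has only 2 neighbours ({q1, q8}), so by Hall's theorem at most 7 of the 8 left vertices can be matched.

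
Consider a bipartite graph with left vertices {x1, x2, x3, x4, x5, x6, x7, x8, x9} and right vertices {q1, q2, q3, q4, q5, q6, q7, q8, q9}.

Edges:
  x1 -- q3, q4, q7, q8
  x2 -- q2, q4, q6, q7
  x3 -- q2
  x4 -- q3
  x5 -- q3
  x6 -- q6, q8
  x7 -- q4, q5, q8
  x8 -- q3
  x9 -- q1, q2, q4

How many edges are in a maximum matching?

A valid assignment of size 7: x1-q8, x2-q7, x3-q2, x4-q3, x6-q6, x7-q5, x9-q4.
The set {x4, x5, x8} has only 1 neighbour ({q3}), so by Hall's theorem at most 7 of the 9 left vertices can be matched.

7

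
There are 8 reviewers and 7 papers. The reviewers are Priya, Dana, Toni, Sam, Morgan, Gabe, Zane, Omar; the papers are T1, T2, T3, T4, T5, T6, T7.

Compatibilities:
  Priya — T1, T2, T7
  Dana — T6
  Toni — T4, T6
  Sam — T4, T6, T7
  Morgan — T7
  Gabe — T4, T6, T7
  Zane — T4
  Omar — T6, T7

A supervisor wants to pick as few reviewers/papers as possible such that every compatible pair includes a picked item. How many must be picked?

The 4 edges Priya–T2, Dana–T6, Toni–T4, Sam–T7 form a matching, so any vertex cover needs at least 4 vertices (one per matched edge).
Conversely {Priya, T4, T6, T7} meets every edge and has exactly 4 vertices, so 4 is optimal.

4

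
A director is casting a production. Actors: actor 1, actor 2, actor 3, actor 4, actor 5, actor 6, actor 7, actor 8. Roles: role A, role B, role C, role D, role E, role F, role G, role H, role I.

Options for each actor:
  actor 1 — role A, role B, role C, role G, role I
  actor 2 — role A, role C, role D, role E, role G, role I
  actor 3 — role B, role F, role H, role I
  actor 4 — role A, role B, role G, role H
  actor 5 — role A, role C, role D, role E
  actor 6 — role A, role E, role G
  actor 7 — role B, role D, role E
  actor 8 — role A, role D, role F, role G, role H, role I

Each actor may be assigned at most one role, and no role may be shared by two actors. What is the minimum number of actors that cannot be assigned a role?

One maximum matching: actor 1→role C, actor 2→role I, actor 3→role F, actor 4→role H, actor 5→role D, actor 6→role E, actor 7→role B, actor 8→role G.
This saturates every actor, so 8 is the maximum.
That matches 8 of the 8, leaving 0 unmatched; no matching can do better.

0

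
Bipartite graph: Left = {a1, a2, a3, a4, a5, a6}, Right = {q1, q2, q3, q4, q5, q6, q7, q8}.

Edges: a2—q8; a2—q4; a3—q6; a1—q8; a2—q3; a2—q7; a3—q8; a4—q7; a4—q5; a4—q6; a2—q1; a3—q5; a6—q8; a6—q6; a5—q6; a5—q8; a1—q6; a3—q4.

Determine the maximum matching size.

One maximum matching: a1→q6, a2→q4, a3→q5, a4→q7, a5→q8.
The set {a1, a5, a6} has only 2 neighbours ({q6, q8}), so by Hall's theorem at most 5 of the 6 left vertices can be matched.

5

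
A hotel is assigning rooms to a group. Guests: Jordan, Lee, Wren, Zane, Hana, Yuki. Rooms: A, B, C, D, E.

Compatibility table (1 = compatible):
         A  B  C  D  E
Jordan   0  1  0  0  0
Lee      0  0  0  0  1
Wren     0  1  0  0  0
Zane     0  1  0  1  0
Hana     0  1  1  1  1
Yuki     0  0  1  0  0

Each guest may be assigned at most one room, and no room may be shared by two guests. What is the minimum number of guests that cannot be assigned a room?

2

For example, pair Jordan→B, Lee→E, Zane→D, Hana→C.
The set {Jordan, Lee, Wren, Zane, Hana, Yuki} has only 4 neighbours ({B, C, D, E}), so by Hall's theorem at most 4 of the 6 guests can be matched.
That matches 4 of the 6, leaving 2 unmatched; no matching can do better.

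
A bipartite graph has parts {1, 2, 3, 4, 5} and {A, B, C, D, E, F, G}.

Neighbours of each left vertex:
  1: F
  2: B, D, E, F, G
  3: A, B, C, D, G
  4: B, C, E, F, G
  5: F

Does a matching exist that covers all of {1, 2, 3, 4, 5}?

The set {1, 5} has only 1 neighbour ({F}), so by Hall's theorem at most 4 of the 5 left vertices can be matched.
Hence no matching covers every left vertex.

No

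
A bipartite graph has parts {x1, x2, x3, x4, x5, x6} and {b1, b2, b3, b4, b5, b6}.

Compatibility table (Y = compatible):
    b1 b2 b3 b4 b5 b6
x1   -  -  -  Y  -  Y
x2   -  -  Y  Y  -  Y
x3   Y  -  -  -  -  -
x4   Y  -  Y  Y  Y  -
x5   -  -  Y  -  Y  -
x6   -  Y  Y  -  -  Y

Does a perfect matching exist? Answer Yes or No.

Yes

A valid assignment of size 6: x1–b4, x2–b6, x3–b1, x4–b5, x5–b3, x6–b2.
Every left vertex is matched, so this is a perfect matching.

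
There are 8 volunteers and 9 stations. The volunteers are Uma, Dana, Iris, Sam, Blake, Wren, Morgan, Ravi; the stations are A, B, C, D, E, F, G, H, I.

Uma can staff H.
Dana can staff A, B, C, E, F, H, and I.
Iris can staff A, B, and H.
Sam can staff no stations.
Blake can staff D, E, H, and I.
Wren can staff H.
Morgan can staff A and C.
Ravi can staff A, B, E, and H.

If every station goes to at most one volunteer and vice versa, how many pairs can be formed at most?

6

For example, pair Uma-H, Dana-E, Iris-A, Blake-D, Morgan-C, Ravi-B.
The set {Uma, Sam, Wren} has only 1 neighbour ({H}), so by Hall's theorem at most 6 of the 8 volunteers can be matched.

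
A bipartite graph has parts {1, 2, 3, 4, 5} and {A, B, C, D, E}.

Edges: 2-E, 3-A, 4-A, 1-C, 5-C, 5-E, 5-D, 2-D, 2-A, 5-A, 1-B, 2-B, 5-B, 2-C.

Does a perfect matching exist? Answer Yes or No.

No

The set {3, 4} has only 1 neighbour ({A}), so by Hall's theorem at most 4 of the 5 left vertices can be matched.
Hence no matching covers every left vertex.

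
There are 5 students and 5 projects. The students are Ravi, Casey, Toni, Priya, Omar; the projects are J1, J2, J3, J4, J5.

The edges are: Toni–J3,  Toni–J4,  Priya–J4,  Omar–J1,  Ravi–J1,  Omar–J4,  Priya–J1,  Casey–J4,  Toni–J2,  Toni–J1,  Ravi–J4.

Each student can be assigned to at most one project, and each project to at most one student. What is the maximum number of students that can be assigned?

For example, pair Ravi-J1, Casey-J4, Toni-J3.
The set {Ravi, Casey, Priya, Omar} has only 2 neighbours ({J1, J4}), so by Hall's theorem at most 3 of the 5 students can be matched.

3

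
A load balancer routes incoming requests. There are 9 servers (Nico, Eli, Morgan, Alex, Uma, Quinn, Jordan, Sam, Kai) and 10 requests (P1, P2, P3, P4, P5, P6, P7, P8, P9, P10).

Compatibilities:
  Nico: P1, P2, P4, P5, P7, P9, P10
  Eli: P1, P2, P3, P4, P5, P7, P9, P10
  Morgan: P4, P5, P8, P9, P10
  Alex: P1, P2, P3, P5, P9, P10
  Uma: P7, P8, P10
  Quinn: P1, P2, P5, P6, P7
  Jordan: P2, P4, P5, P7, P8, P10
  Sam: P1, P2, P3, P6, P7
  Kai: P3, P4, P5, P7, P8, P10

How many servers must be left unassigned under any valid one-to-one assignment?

0

One maximum matching: Nico→P7, Eli→P1, Morgan→P9, Alex→P10, Uma→P8, Quinn→P6, Jordan→P5, Sam→P2, Kai→P3.
All 9 servers are matched, so no larger matching exists.
That matches 9 of the 9, leaving 0 unmatched; no matching can do better.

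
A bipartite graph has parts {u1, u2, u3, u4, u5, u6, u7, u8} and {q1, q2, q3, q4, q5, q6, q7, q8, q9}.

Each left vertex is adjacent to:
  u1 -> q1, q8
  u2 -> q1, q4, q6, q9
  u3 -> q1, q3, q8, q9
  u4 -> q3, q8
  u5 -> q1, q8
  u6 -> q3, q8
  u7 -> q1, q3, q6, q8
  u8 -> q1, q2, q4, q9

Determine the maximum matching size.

For example, pair u1→q1, u2→q4, u3→q9, u4→q3, u5→q8, u7→q6, u8→q2.
The set {u1, u4, u5, u6} has only 3 neighbours ({q1, q3, q8}), so by Hall's theorem at most 7 of the 8 left vertices can be matched.

7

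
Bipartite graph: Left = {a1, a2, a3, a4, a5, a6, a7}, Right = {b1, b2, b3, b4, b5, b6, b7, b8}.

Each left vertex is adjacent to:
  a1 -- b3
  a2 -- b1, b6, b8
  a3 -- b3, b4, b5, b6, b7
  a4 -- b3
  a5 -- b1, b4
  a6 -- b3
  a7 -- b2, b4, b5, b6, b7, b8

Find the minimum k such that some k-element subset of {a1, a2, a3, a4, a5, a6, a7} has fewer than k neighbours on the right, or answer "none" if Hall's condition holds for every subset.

2

Take S = {a1, a4}. Its neighbourhood is {b3}, so |N(S)| = 1 < |S| = 2.
No single vertex violates Hall's condition since each has at least one neighbour, so 2 is the minimum.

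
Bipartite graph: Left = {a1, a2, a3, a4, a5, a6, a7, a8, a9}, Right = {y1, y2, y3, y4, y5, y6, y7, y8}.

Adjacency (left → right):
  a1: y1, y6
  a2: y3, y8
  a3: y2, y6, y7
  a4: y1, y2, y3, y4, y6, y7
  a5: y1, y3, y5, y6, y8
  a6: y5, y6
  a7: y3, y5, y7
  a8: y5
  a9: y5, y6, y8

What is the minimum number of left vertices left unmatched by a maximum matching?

For example, pair a1→y1, a2→y8, a3→y2, a4→y4, a5→y3, a6→y6, a7→y7, a8→y5.
The set {a1, a2, a5, a6, a8, a9} has only 5 neighbours ({y1, y3, y5, y6, y8}), so by Hall's theorem at most 8 of the 9 left vertices can be matched.
That matches 8 of the 9, leaving 1 unmatched; no matching can do better.

1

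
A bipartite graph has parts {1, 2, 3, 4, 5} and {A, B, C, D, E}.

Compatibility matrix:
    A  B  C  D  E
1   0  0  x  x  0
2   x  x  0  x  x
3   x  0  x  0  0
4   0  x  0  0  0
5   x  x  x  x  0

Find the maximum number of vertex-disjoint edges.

5

A valid assignment of size 5: 1→D, 2→E, 3→A, 4→B, 5→C.
This saturates every left vertex, so 5 is the maximum.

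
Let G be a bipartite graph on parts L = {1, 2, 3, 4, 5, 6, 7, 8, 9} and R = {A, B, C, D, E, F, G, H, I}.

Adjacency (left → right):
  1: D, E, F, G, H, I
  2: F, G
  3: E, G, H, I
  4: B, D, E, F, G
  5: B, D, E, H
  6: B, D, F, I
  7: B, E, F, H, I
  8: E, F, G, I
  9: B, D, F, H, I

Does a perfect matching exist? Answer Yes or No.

No

The set {1, 2, 3, 4, 5, 6, 7, 8, 9} has only 7 neighbours ({B, D, E, F, G, H, I}), so by Hall's theorem at most 7 of the 9 left vertices can be matched.
Hence no matching covers every left vertex.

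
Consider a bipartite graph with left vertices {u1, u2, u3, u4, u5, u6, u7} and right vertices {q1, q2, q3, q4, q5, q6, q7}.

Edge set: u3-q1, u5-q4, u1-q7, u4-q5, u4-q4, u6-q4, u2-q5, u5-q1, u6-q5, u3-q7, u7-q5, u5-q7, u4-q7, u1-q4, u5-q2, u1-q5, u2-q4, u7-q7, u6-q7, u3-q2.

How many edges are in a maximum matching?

One maximum matching: u1–q5, u2–q4, u3–q1, u4–q7, u5–q2.
The set {u1, u2, u4, u6, u7} has only 3 neighbours ({q4, q5, q7}), so by Hall's theorem at most 5 of the 7 left vertices can be matched.

5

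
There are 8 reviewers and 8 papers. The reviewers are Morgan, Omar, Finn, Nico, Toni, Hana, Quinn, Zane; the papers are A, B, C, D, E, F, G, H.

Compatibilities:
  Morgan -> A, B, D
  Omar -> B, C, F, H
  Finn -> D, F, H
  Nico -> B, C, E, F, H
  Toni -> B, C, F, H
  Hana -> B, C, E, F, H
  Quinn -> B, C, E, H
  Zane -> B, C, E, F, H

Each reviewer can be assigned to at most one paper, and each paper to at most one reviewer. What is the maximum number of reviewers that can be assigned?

7

For example, pair Morgan→A, Omar→C, Finn→D, Nico→H, Toni→F, Hana→E, Quinn→B.
The set {Omar, Nico, Toni, Hana, Quinn, Zane} has only 5 neighbours ({B, C, E, F, H}), so by Hall's theorem at most 7 of the 8 reviewers can be matched.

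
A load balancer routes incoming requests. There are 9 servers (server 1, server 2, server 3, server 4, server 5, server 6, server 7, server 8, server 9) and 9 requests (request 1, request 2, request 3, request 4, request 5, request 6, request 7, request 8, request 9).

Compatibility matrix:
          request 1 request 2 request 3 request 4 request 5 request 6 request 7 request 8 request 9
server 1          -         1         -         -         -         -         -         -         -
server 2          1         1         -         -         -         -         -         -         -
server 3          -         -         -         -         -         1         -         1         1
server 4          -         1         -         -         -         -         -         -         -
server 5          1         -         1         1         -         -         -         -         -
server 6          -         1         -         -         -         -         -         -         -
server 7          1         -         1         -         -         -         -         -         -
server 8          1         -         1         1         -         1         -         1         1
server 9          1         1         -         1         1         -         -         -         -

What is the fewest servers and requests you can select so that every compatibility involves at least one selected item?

The 7 edges server 1–request 2, server 2–request 1, server 3–request 6, server 5–request 4, server 7–request 3, server 8–request 9, server 9–request 5 form a matching, so any vertex cover needs at least 7 vertices (one per matched edge).
Conversely {server 2, server 3, server 5, server 7, server 8, server 9, request 2} meets every edge and has exactly 7 vertices, so 7 is optimal.

7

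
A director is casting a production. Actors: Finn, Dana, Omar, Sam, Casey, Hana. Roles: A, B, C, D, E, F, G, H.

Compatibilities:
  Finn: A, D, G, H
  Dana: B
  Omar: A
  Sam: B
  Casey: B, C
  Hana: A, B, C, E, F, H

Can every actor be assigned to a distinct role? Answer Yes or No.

The set {Dana, Sam} has only 1 neighbour ({B}), so by Hall's theorem at most 5 of the 6 actors can be matched.
Hence no matching covers every actor.

No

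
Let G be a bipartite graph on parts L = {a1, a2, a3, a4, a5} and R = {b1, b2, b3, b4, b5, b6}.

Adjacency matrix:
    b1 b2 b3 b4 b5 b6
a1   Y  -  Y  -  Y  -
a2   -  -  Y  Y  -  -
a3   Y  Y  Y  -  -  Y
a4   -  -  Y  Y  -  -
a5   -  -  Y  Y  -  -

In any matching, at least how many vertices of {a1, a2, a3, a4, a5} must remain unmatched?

1

One maximum matching: a1–b5, a2–b4, a3–b6, a4–b3.
The set {a2, a4, a5} has only 2 neighbours ({b3, b4}), so by Hall's theorem at most 4 of the 5 left vertices can be matched.
That matches 4 of the 5, leaving 1 unmatched; no matching can do better.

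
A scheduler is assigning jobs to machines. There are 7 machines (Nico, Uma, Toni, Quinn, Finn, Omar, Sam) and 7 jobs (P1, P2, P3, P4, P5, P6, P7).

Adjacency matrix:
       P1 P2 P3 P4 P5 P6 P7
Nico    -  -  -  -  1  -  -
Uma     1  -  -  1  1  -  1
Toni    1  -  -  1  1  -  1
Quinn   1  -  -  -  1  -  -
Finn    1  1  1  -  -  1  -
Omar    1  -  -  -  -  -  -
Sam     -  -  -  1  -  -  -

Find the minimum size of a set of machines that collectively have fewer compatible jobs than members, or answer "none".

Take S = {Nico, Quinn, Omar}. Its neighbourhood is {P1, P5}, so |N(S)| = 2 < |S| = 3.
Every subset of size less than 3 has at least as many neighbours as members, so 3 is the minimum.

3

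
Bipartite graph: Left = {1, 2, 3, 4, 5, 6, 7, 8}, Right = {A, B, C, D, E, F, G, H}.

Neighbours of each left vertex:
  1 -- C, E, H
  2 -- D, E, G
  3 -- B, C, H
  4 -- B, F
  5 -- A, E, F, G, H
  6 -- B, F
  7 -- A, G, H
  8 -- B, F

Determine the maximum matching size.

7

One maximum matching: 1-E, 2-D, 3-C, 4-F, 5-A, 6-B, 7-G.
The set {4, 6, 8} has only 2 neighbours ({B, F}), so by Hall's theorem at most 7 of the 8 left vertices can be matched.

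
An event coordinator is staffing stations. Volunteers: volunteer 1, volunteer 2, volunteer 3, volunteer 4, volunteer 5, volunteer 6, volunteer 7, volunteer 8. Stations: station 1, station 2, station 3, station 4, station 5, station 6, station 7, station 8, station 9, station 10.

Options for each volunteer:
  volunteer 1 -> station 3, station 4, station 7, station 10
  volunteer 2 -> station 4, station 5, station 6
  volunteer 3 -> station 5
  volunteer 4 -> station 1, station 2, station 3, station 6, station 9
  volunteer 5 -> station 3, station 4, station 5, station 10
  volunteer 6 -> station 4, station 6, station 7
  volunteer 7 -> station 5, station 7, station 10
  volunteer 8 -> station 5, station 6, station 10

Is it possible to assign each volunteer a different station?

No

The set {volunteer 1, volunteer 2, volunteer 3, volunteer 5, volunteer 6, volunteer 7, volunteer 8} has only 6 neighbours ({station 10, station 3, station 4, station 5, station 6, station 7}), so by Hall's theorem at most 7 of the 8 volunteers can be matched.
Hence no matching covers every volunteer.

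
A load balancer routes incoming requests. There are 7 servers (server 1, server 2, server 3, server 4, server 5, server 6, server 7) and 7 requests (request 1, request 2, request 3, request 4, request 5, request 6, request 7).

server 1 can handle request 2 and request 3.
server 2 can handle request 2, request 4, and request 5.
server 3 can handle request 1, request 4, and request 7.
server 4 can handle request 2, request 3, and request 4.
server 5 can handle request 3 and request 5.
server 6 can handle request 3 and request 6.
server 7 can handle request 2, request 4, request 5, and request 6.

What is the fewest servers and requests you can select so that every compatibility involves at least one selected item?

The 6 edges server 1–request 2, server 2–request 4, server 3–request 7, server 4–request 3, server 5–request 5, server 6–request 6 form a matching, so any vertex cover needs at least 6 vertices (one per matched edge).
Conversely {server 3, request 2, request 3, request 4, request 5, request 6} meets every edge and has exactly 6 vertices, so 6 is optimal.

6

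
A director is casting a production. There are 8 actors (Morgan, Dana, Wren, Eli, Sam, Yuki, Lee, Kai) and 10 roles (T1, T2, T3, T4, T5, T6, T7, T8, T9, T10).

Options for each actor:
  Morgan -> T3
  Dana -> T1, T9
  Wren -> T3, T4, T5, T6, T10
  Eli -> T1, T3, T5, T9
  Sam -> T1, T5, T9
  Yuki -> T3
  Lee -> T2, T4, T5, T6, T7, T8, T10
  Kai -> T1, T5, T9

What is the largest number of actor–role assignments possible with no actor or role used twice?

For example, pair Morgan→T3, Dana→T1, Wren→T4, Eli→T5, Sam→T9, Lee→T10.
The set {Morgan, Dana, Eli, Sam, Yuki, Kai} has only 4 neighbours ({T1, T3, T5, T9}), so by Hall's theorem at most 6 of the 8 actors can be matched.

6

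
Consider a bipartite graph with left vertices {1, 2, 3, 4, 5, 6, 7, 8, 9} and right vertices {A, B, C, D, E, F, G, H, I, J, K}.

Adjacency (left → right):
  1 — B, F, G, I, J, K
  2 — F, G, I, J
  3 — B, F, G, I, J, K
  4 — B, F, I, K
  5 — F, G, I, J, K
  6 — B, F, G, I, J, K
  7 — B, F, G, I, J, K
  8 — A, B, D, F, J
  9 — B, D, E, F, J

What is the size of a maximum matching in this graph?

8

One maximum matching: 1–B, 2–I, 3–K, 4–F, 5–G, 6–J, 8–A, 9–E.
The set {1, 2, 3, 4, 5, 6, 7} has only 6 neighbours ({B, F, G, I, J, K}), so by Hall's theorem at most 8 of the 9 left vertices can be matched.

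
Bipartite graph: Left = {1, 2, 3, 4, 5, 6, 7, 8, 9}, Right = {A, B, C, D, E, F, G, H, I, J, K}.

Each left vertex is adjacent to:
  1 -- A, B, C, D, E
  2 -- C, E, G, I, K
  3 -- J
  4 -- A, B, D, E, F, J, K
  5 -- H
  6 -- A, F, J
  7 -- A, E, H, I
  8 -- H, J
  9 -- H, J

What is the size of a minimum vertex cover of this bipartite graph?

7

The 7 edges 1–E, 2–G, 3–J, 4–A, 5–H, 6–F, 7–I form a matching, so any vertex cover needs at least 7 vertices (one per matched edge).
Conversely {1, 2, 4, 6, 7, H, J} meets every edge and has exactly 7 vertices, so 7 is optimal.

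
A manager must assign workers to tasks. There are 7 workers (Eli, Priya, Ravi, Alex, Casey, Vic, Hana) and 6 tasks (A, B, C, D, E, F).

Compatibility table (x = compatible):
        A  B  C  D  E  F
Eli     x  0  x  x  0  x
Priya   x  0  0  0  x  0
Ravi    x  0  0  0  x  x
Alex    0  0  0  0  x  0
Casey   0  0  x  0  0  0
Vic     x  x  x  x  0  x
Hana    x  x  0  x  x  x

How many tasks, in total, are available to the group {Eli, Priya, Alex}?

5

The union of neighbours of {Eli, Priya, Alex} is {A, C, D, E, F}, which has 5 elements.
Since |N(S)| = 5 ≥ |S| = 3, Hall's condition holds for this subset.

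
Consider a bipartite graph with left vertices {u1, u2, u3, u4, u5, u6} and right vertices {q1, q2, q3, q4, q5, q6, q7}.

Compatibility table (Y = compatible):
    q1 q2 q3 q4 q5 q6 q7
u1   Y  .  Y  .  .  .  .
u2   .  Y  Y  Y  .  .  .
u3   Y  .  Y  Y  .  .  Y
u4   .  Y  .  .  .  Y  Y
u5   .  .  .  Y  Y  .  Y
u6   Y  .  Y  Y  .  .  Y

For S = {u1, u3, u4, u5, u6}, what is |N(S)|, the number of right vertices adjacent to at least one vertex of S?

The union of neighbours of {u1, u3, u4, u5, u6} is {q1, q2, q3, q4, q5, q6, q7}, which has 7 elements.
Since |N(S)| = 7 ≥ |S| = 5, Hall's condition holds for this subset.

7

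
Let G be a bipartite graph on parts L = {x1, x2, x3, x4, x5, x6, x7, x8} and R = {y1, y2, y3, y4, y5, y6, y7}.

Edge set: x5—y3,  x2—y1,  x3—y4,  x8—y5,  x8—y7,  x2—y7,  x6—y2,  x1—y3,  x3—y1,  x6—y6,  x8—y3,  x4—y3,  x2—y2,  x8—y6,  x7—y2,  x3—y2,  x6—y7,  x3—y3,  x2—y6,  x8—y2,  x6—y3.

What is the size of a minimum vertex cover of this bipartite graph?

6

A maximum matching has 6 edges (e.g. x1–y3, x2–y1, x3–y4, x6–y6, x7–y2, x8–y7).
By König's theorem the minimum vertex cover has the same size. One such cover is {x2, x3, x6, x7, x8, y3}.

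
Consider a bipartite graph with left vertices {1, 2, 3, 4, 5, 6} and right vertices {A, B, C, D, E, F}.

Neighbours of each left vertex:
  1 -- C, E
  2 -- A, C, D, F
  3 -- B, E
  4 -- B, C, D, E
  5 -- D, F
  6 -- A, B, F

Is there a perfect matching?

A valid assignment of size 6: 1-C, 2-A, 3-E, 4-D, 5-F, 6-B.
Every left vertex is matched, so this is a perfect matching.

Yes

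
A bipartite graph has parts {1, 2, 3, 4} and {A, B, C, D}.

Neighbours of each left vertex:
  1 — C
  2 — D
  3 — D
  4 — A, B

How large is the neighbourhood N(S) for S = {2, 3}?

The union of neighbours of {2, 3} is {D}, which has 1 element.
Since |N(S)| = 1 < |S| = 2, Hall's condition fails for this subset.

1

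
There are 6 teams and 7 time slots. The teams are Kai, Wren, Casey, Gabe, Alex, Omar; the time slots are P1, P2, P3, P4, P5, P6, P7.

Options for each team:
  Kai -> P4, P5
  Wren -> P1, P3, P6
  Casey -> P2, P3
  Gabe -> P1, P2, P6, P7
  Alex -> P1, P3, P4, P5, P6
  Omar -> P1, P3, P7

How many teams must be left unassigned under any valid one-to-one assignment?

For example, pair Kai→P5, Wren→P6, Casey→P2, Gabe→P7, Alex→P3, Omar→P1.
All 6 teams are matched, so no larger matching exists.
That matches 6 of the 6, leaving 0 unmatched; no matching can do better.

0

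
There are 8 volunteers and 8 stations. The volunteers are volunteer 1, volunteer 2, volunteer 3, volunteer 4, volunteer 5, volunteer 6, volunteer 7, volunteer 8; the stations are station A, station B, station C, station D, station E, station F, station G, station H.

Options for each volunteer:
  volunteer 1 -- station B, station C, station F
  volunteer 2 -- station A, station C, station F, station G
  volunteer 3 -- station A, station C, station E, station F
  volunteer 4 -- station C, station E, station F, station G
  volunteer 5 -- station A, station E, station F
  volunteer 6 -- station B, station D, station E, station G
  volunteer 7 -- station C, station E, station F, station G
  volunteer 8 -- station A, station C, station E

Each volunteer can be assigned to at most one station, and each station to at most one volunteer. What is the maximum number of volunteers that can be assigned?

7

A valid assignment of size 7: volunteer 1–station B, volunteer 2–station G, volunteer 3–station C, volunteer 4–station E, volunteer 5–station A, volunteer 6–station D, volunteer 7–station F.
The set {volunteer 2, volunteer 3, volunteer 4, volunteer 5, volunteer 7, volunteer 8} has only 5 neighbours ({station A, station C, station E, station F, station G}), so by Hall's theorem at most 7 of the 8 volunteers can be matched.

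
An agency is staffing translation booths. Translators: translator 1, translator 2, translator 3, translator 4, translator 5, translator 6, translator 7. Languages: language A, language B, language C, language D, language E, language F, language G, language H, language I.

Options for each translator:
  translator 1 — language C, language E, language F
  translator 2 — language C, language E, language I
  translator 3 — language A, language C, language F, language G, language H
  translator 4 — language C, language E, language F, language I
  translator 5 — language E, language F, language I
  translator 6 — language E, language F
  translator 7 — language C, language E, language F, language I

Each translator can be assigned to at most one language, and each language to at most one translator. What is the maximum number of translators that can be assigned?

5

One maximum matching: translator 1-language C, translator 2-language E, translator 3-language G, translator 4-language I, translator 5-language F.
The set {translator 1, translator 2, translator 4, translator 5, translator 6, translator 7} has only 4 neighbours ({language C, language E, language F, language I}), so by Hall's theorem at most 5 of the 7 translators can be matched.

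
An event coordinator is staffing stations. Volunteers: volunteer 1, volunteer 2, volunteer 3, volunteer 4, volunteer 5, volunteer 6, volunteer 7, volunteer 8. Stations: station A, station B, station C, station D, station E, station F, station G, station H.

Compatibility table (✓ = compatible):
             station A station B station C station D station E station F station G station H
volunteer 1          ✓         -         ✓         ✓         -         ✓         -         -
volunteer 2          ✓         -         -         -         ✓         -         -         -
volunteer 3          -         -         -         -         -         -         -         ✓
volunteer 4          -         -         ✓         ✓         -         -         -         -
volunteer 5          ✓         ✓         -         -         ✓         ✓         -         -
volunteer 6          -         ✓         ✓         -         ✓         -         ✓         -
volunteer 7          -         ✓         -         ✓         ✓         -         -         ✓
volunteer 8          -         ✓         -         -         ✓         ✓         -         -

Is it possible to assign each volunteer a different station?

Yes

For example, pair volunteer 1→station A, volunteer 2→station E, volunteer 3→station H, volunteer 4→station C, volunteer 5→station F, volunteer 6→station G, volunteer 7→station D, volunteer 8→station B.
Every volunteer is matched, so this is a perfect matching.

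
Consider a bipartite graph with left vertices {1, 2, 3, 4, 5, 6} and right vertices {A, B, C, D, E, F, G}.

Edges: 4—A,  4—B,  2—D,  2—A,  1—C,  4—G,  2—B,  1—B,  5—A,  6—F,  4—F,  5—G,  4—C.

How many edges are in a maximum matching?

5

One maximum matching: 1–C, 2–B, 4–A, 5–G, 6–F.
The set {3} has only 0 neighbours (∅), so by Hall's theorem at most 5 of the 6 left vertices can be matched.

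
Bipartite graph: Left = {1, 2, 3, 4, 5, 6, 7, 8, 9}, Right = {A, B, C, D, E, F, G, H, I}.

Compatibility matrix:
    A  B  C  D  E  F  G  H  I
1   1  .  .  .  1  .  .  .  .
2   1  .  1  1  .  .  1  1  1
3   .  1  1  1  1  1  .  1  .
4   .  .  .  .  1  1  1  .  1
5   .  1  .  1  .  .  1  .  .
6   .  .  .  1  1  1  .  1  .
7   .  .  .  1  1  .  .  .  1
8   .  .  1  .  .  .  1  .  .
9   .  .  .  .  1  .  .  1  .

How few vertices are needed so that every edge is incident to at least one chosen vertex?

9

A maximum matching has 9 edges (e.g. 1–A, 2–I, 3–B, 4–F, 5–G, 6–H, 7–D, 8–C, 9–E).
By König's theorem the minimum vertex cover has the same size. One such cover is {1, 2, 3, 4, 5, 6, 7, 8, 9}.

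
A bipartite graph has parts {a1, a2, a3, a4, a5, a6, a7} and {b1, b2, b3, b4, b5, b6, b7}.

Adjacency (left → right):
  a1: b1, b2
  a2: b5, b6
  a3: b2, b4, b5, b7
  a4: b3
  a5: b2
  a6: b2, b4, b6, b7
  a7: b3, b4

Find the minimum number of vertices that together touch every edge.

7

{a1, a2, a3, a4, a5, a6, a7} is a vertex cover of size 7: every edge has an endpoint in this set.
No smaller cover exists because a1–b1, a2–b5, a3–b7, a4–b3, a5–b2, a6–b6, a7–b4 is a matching of size 7, and a cover must include an endpoint of each of these disjoint edges (König's theorem).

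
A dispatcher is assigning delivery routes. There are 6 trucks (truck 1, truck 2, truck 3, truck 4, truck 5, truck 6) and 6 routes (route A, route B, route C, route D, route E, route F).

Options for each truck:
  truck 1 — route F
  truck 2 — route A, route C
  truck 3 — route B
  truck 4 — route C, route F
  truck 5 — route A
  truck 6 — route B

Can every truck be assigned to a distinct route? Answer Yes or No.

The set {truck 1, truck 2, truck 3, truck 4, truck 5, truck 6} has only 4 neighbours ({route A, route B, route C, route F}), so by Hall's theorem at most 4 of the 6 trucks can be matched.
Hence no matching covers every truck.

No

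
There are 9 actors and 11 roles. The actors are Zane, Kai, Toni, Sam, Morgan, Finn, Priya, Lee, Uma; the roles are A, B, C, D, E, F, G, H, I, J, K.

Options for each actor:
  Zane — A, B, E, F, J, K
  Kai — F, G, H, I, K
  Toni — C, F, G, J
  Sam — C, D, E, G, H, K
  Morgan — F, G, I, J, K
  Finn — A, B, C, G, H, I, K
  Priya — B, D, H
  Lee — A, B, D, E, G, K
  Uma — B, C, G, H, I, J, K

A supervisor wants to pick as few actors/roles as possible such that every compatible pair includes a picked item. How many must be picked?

9

A maximum matching has 9 edges (e.g. Zane–A, Kai–H, Toni–C, Sam–E, Morgan–F, Finn–G, Priya–B, Lee–K, Uma–J).
By König's theorem the minimum vertex cover has the same size. One such cover is {Zane, Kai, Toni, Sam, Morgan, Finn, Priya, Lee, Uma}.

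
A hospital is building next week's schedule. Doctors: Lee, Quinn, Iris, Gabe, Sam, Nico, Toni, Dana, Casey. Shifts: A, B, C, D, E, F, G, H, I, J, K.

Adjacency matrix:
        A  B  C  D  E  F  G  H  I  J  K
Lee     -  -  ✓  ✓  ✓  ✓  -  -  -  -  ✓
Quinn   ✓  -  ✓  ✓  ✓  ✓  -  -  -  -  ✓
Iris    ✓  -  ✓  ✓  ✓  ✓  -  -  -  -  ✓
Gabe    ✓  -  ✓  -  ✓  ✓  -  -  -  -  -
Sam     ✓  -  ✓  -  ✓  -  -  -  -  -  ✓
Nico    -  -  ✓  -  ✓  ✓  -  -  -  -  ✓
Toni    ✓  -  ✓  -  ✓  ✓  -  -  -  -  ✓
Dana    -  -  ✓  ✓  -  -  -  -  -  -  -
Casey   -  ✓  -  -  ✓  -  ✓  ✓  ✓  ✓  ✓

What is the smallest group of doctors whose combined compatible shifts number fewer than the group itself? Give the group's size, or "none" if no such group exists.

Take S = {Lee, Quinn, Iris, Gabe, Sam, Nico, Toni}. Its neighbourhood is {A, C, D, E, F, K}, so |N(S)| = 6 < |S| = 7.
Every subset of size less than 7 has at least as many neighbours as members, so 7 is the minimum.

7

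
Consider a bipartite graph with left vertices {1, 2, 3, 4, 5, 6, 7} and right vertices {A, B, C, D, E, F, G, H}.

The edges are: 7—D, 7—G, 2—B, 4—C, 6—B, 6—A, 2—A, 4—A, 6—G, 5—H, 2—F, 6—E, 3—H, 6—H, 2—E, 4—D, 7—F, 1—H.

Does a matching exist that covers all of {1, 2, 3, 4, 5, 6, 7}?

No

The set {1, 3, 5} has only 1 neighbour ({H}), so by Hall's theorem at most 5 of the 7 left vertices can be matched.
Hence no matching covers every left vertex.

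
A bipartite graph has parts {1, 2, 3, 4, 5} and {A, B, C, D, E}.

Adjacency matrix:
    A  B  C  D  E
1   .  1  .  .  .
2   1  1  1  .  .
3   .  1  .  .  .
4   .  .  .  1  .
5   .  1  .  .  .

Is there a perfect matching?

No

The set {1, 3, 5} has only 1 neighbour ({B}), so by Hall's theorem at most 3 of the 5 left vertices can be matched.
Hence no matching covers every left vertex.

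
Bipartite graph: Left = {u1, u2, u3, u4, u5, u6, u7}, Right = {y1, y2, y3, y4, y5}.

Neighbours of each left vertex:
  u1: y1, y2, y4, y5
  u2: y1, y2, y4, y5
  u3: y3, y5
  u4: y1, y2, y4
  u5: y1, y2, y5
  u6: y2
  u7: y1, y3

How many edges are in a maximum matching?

5

A valid assignment of size 5: u1-y4, u2-y5, u3-y3, u4-y2, u5-y1.
The set {u1, u2, u3, u4, u5, u6, u7} has only 5 neighbours ({y1, y2, y3, y4, y5}), so by Hall's theorem at most 5 of the 7 left vertices can be matched.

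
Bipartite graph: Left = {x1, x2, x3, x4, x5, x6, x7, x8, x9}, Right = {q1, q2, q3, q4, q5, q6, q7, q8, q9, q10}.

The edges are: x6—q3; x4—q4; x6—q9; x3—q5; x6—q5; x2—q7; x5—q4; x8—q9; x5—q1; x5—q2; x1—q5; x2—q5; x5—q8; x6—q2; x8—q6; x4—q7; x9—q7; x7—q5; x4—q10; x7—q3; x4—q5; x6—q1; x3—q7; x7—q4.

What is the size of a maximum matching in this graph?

For example, pair x1→q5, x2→q7, x4→q10, x5→q8, x6→q1, x7→q4, x8→q9.
The set {x1, x2, x3, x9} has only 2 neighbours ({q5, q7}), so by Hall's theorem at most 7 of the 9 left vertices can be matched.

7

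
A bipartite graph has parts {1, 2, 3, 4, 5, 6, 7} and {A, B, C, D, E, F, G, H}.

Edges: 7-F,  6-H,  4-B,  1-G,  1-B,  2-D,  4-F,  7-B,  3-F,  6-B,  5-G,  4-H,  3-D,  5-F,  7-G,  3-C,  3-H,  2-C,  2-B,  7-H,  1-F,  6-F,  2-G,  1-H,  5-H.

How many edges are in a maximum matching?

One maximum matching: 1→F, 2→C, 3→D, 4→H, 5→G, 6→B.
The set {1, 4, 5, 6, 7} has only 4 neighbours ({B, F, G, H}), so by Hall's theorem at most 6 of the 7 left vertices can be matched.

6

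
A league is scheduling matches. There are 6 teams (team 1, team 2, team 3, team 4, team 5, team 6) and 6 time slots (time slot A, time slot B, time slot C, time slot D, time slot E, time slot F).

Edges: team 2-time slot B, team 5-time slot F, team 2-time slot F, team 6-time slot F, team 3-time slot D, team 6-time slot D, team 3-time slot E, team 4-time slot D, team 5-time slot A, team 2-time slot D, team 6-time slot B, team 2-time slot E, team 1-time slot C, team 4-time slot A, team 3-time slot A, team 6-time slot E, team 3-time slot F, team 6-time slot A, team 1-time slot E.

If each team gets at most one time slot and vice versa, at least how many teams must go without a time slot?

0

A valid assignment of size 6: team 1–time slot C, team 2–time slot B, team 3–time slot F, team 4–time slot D, team 5–time slot A, team 6–time slot E.
This saturates every team, so 6 is the maximum.
That matches 6 of the 6, leaving 0 unmatched; no matching can do better.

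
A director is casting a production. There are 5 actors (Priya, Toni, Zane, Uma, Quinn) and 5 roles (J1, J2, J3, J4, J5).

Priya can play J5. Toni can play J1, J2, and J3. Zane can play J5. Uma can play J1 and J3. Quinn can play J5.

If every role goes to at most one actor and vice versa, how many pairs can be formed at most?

One maximum matching: Priya-J5, Toni-J1, Uma-J3.
The set {Priya, Zane, Quinn} has only 1 neighbour ({J5}), so by Hall's theorem at most 3 of the 5 actors can be matched.

3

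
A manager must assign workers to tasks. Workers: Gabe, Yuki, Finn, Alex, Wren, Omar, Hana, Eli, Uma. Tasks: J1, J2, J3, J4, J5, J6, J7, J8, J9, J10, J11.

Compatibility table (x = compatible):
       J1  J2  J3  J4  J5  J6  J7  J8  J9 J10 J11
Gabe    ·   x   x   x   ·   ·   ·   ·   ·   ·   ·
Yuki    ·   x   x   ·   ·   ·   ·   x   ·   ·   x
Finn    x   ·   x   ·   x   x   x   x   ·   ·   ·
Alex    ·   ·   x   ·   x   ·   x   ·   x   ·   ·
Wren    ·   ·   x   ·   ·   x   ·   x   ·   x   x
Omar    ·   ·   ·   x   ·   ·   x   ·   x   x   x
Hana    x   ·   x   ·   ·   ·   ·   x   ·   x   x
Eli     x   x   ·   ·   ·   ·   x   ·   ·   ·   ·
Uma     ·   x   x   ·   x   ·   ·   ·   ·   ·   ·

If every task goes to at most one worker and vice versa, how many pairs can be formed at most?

9

A valid assignment of size 9: Gabe→J2, Yuki→J8, Finn→J6, Alex→J9, Wren→J10, Omar→J11, Hana→J1, Eli→J7, Uma→J3.
All 9 workers are matched, so no larger matching exists.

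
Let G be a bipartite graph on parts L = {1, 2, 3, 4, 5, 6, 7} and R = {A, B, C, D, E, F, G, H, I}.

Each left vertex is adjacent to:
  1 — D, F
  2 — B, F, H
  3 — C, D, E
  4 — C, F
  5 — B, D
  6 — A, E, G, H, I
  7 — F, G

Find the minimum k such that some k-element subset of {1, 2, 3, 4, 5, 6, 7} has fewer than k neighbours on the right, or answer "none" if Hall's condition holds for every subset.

A matching saturating every left vertex exists, for instance 1→D, 2→H, 3→E, 4→C, 5→B, 6→G, 7→F.
By Hall's marriage theorem, this means |N(S)| ≥ |S| for every subset S, so no violating subset exists.

none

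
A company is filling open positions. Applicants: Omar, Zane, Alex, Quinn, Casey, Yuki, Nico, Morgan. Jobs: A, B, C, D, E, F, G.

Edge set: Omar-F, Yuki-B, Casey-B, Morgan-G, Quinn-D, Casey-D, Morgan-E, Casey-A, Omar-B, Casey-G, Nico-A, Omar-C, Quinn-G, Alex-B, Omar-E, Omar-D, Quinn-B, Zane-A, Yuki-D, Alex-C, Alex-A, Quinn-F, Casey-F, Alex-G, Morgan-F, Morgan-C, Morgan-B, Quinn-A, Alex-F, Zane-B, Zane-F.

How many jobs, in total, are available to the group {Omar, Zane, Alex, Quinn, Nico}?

The union of neighbours of {Omar, Zane, Alex, Quinn, Nico} is {A, B, C, D, E, F, G}, which has 7 elements.
Since |N(S)| = 7 ≥ |S| = 5, Hall's condition holds for this subset.

7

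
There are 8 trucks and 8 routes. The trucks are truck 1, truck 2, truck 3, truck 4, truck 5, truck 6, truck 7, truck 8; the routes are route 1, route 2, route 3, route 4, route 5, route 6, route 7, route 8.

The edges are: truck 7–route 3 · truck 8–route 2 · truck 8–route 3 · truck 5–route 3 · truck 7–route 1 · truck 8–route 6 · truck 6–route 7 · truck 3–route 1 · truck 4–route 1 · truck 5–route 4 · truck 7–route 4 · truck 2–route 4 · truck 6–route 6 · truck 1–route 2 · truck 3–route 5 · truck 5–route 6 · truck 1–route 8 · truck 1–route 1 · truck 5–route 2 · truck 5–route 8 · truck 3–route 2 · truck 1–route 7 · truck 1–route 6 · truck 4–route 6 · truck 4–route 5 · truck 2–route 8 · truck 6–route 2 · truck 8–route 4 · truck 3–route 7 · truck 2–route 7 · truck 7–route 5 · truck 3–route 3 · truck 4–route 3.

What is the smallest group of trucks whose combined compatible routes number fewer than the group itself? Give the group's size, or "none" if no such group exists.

A matching saturating every truck exists, for instance truck 1→route 8, truck 2→route 4, truck 3→route 1, truck 4→route 5, truck 5→route 6, truck 6→route 7, truck 7→route 3, truck 8→route 2.
By Hall's marriage theorem, this means |N(S)| ≥ |S| for every subset S, so no violating subset exists.

none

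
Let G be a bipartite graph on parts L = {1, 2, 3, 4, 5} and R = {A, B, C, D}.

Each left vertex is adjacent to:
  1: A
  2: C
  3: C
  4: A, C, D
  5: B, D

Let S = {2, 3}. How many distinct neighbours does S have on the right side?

1

The union of neighbours of {2, 3} is {C}, which has 1 element.
Since |N(S)| = 1 < |S| = 2, Hall's condition fails for this subset.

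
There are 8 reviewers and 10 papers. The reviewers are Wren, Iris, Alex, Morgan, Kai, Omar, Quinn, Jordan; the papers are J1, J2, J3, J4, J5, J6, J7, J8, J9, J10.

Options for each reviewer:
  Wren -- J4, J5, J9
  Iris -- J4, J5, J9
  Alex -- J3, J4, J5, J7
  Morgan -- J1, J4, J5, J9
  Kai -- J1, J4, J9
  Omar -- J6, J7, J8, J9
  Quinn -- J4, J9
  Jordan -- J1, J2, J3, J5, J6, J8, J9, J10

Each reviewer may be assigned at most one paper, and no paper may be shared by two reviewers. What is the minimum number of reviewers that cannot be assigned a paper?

A valid assignment of size 7: Wren-J4, Iris-J5, Alex-J3, Morgan-J1, Kai-J9, Omar-J7, Jordan-J6.
The set {Wren, Iris, Morgan, Kai, Quinn} has only 4 neighbours ({J1, J4, J5, J9}), so by Hall's theorem at most 7 of the 8 reviewers can be matched.
That matches 7 of the 8, leaving 1 unmatched; no matching can do better.

1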